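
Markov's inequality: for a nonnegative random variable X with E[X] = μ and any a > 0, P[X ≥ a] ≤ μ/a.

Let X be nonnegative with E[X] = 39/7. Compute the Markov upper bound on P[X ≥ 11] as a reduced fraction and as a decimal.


μ = E[X] = 39/7, a = 11.
Markov: P[X ≥ 11] ≤ μ/a = (39/7)/11 = 39/77.
Numerically: ≈ 0.50649.
(Since a = 11 > μ = 5.57143, the bound 39/77 is < 1 and informative.)

P[X ≥ 11] ≤ 39/77 ≈ 0.50649.


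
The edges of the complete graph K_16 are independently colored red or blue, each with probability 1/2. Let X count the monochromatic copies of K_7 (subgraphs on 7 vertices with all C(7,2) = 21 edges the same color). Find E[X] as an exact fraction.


Let X = Σ_S X_S over the C(16, 7) = 11440 subsets S of size 7, where X_S = 1 if the K_7 on S is monochromatic.
For a fixed S, the K_7 on S has C(7, 2) = 21 edges. P[all 21 edges red] = (1/2)^21, and likewise for blue, so P[monochromatic] = 2·(1/2)^21 = 2^{1 − 21} = 1/1048576.
Summing: E[X] = C(16, 7) · 2^{1 − 21} = 11440 · 1/1048576 = 715/65536.
Numerically: E[X] ≈ 0.011.

E[X] = C(16,7)·2^(1−C(7,2)) = 715/65536 ≈ 0.011.


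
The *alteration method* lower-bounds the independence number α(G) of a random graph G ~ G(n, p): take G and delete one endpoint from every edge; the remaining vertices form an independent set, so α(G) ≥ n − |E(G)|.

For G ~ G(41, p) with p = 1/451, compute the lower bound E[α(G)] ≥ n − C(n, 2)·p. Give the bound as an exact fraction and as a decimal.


E[|E(G)|] = C(41, 2)·p = 820 · (1/451) = 20/11.
E[α(G)] ≥ n − E[|E(G)|] = 41 − 20/11 = 431/11.
Numerically: ≈ 39.18182.
(This is only a lower bound; the true E[α(G)] may be larger.)

E[α(G)] ≥ 431/11 ≈ 39.18182.


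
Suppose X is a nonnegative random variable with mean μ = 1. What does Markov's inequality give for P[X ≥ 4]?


μ = E[X] = 1, a = 4.
Markov: P[X ≥ 4] ≤ μ/a = (1)/4 = 1/4.
Numerically: ≈ 0.250.
(Since a = 4 > μ = 1.000, the bound 1/4 is < 1 and informative.)

P[X ≥ 4] ≤ 1/4 ≈ 0.250.


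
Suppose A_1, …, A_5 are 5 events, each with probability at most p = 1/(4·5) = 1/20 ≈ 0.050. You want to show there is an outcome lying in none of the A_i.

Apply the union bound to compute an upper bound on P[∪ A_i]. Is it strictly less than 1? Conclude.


Union bound: P[∪_{i=1}^{5} A_i] ≤ Σ_i P[A_i] ≤ 5·p = 5·(1/20) = 1/4.
Numerically: 1/4 ≈ 0.250.
Is 1/4 < 1? YES.
Since P[∪ A_i] ≤ 1/4 < 1, the complement has P[∩ A_i^c] ≥ 1 − 1/4 = 3/4 > 0, so some outcome avoids every A_i.

5·p = 1/4 ≈ 0.250; existence CERTIFIED by the union bound.


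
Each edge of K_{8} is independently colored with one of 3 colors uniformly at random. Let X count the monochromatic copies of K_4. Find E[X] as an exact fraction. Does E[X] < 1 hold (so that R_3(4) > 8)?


E[X] = C(8, 4) · 3^{1 − 6} = 70 · 3^{−5} = 70/243.
As a reduced fraction: E[X] = 70/243 ≈ 0.288066.
Is E[X] < 1? YES.
Since E[X] < 1, there exists a 3-coloring of K_{8} with no monochromatic K_4; hence R_3(4) > 8.

E[X] = 70/243 ≈ 0.288066; E[X] < 1, so R_3(4) > 8.


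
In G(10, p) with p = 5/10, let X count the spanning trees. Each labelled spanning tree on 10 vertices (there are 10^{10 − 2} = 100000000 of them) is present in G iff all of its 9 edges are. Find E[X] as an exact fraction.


K_10 has 10^{10 − 2} = 100000000 labelled spanning trees.
For each such spanning tree H, let X_H = 1 if all 9 edges of H are present in G. Then P[X_H = 1] = p^{9} = (1/2)^{9} = 1/512.
By linearity of expectation: E[X] = Σ_H E[X_H] = 100000000 · p^{9} = 100000000 · 1/512 = 390625/2.
Numerically: E[X] ≈ 1.95e+05.

E[X] = 100000000 · (1/2)^{9} = 390625/2 ≈ 1.95e+05.


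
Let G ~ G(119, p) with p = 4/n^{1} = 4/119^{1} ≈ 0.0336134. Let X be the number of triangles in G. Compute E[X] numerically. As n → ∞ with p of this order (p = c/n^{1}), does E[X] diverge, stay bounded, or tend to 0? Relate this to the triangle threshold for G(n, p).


Number of potential triangles: C(119, 3) = 273819.
Each occurs with probability p³ ≈ (0.0336134)³ ≈ 3.79786121e-05.
By linearity: E[X] = C(119, 3)·p³ ≈ 273819 · 3.79786121e-05 ≈ 10.399266.
Here α = 1, so p = 4/n is exactly at the triangle threshold p ~ 1/n. Asymptotically E[X] → c³/6 = 4³/6 = 32/3 ≈ 10.666667, a bounded constant. In this regime the triangle count is asymptotically Poisson(c³/6).

E[X] ≈ 10.399266; in regime p = Θ(1/n^{1}) E[X] stays bounded (at the triangle threshold p ~ 1/n).


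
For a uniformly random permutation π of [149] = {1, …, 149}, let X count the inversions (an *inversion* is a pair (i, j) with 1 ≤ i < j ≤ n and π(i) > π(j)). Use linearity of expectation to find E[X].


Write X = Σ X_I over the C(149, 2) = 11026 pairs i < j, with X_I the indicator of one inversion.
There are 11026 indicators.
For each fixed pair i < j, the values π(i) and π(j) are two distinct elements of {1, …, 149} in uniformly random order; by symmetry P[π(i) > π(j)] = 1/2.
By linearity: E[X] = 11026 · (1/2) = C(149, 2) · (1/2) = 11026/2 = 5513 ≈ 5513.0000.

E[X] = 5513 = 5513.0000.


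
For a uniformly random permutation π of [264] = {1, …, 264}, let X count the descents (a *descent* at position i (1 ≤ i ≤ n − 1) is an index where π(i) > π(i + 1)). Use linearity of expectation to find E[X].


Write X = Σ X_I over i = 1, …, 263, with X_I the indicator of one descent.
There are 263 indicators.
For each fixed i, the pair (π(i), π(i+1)) is a uniformly random ordered pair of distinct values from {1, …, 264}; by symmetry P[π(i) > π(i+1)] = 1/2.
By linearity: E[X] = 263 · (1/2) = (264 − 1) · (1/2) = 263/2 ≈ 131.5000.

E[X] = 263/2 = 131.5000.


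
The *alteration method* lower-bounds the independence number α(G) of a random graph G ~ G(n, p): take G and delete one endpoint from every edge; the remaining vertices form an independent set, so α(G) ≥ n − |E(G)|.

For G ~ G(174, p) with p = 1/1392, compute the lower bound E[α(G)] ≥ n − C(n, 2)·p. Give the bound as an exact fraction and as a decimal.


E[|E(G)|] = C(174, 2)·p = 15051 · (1/1392) = 173/16.
E[α(G)] ≥ n − E[|E(G)|] = 174 − 173/16 = 2611/16.
Numerically: ≈ 163.1875.
(This is only a lower bound; the true E[α(G)] may be larger.)

E[α(G)] ≥ 2611/16 ≈ 163.1875.


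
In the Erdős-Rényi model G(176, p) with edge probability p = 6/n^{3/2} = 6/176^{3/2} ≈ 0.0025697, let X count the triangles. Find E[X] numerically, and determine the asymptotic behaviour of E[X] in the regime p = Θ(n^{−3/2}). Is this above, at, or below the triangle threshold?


Number of potential triangles: C(176, 3) = 893200.
Each occurs with probability p³ ≈ (0.0025697)³ ≈ 1.6968629e-08.
By linearity: E[X] = C(176, 3)·p³ ≈ 893200 · 1.6968629e-08 ≈ 0.01516.
Since α = 3/2 > 1, p = c/n^{3/2} = o(1/n) is below the triangle threshold p ~ 1/n. Asymptotically E[X] ~ (c³/6)·n^{3(1−α)} = (6³/6)·n^{-1.5} → 0, so by Markov's inequality G has no triangles w.h.p.

E[X] ≈ 0.01516; in regime p = Θ(1/n^{3/2}) E[X] tends to 0 (below the triangle threshold p ~ 1/n).


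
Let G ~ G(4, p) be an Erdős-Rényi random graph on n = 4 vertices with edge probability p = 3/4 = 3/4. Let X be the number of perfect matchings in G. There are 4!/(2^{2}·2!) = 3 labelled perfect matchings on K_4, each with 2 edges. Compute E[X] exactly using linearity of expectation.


K_4 has 4!/(2^{2}·2!) = 3 labelled perfect matchings.
For each such perfect matching H, let X_H = 1 if all 2 edges of H are present in G. Then P[X_H = 1] = p^{2} = (3/4)^{2} = 9/16.
By linearity of expectation: E[X] = Σ_H E[X_H] = 3 · p^{2} = 3 · 9/16 = 27/16.
Numerically: E[X] ≈ 1.6875.

E[X] = 3 · (3/4)^{2} = 27/16 ≈ 1.6875.


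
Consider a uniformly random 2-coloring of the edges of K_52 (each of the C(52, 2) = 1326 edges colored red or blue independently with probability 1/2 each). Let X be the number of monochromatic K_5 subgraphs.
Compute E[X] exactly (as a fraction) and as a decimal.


Let X = Σ_S X_S over the C(52, 5) = 2598960 subsets S of size 5, where X_S = 1 if the K_5 on S is monochromatic.
For a fixed S, the K_5 on S has C(5, 2) = 10 edges. P[all 10 edges red] = (1/2)^10, and likewise for blue, so P[monochromatic] = 2·(1/2)^10 = 2^{1 − 10} = 1/512.
Summing: E[X] = C(52, 5) · 2^{1 − 10} = 2598960 · 1/512 = 162435/32.
Numerically: E[X] ≈ 5076.0938.

E[X] = C(52,5)·2^(1−C(5,2)) = 162435/32 ≈ 5076.0938.


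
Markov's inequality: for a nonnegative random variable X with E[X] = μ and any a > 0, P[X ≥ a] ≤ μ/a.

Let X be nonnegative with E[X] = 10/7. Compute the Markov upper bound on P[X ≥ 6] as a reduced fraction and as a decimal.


μ = E[X] = 10/7, a = 6.
Markov: P[X ≥ 6] ≤ μ/a = (10/7)/6 = 5/21.
Numerically: ≈ 0.23810.
(Since a = 6 > μ = 1.42857, the bound 5/21 is < 1 and informative.)

P[X ≥ 6] ≤ 5/21 ≈ 0.23810.


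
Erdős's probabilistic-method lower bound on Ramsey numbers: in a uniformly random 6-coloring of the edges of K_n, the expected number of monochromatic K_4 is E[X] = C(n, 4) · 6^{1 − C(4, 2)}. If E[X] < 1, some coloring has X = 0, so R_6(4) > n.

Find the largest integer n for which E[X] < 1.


We need C(n, 4) · 6^{1 − 6} < 1, i.e. C(n, 4) < 6^{6 − 1} = 7776.
Check values of n near the boundary:
  n = 19: C(19, 4) = 3876; 3876 < 7776? YES
  n = 20: C(20, 4) = 4845; 4845 < 7776? YES
  n = 21: C(21, 4) = 5985; 5985 < 7776? YES
  n = 22: C(22, 4) = 7315; 7315 < 7776? YES
  n = 23: C(23, 4) = 8855; 8855 < 7776? NO
The largest n with C(n, 4) < 7776 is n = 22 (where E[X] = 7315/7776 ≈ 0.941). Hence R_6(4) > 22, i.e. R_6(4) ≥ 23.

Largest n = 22; hence R_6(4) > 22.


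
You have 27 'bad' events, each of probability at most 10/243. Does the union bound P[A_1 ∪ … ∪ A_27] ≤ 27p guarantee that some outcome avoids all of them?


Union bound: P[∪_{i=1}^{27} A_i] ≤ Σ_i P[A_i] ≤ 27·p = 27·(10/243) = 10/9.
Numerically: 10/9 ≈ 1.1111111.
Is 10/9 < 1? NO.
Since the bound 10/9 is ≥ 1, the union bound is uninformative here; it does NOT by itself certify existence.

27·p = 10/9 ≈ 1.1111111; existence NOT certified by the union bound.


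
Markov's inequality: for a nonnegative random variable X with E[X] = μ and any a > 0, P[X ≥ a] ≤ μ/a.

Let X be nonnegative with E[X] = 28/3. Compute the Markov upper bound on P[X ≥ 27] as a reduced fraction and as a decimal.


μ = E[X] = 28/3, a = 27.
Markov: P[X ≥ 27] ≤ μ/a = (28/3)/27 = 28/81.
Numerically: ≈ 0.346.
(Since a = 27 > μ = 9.333, the bound 28/81 is < 1 and informative.)

P[X ≥ 27] ≤ 28/81 ≈ 0.346.


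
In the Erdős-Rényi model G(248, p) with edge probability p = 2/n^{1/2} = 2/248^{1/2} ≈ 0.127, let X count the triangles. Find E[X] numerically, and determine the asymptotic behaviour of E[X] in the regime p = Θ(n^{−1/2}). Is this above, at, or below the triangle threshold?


Number of potential triangles: C(248, 3) = 2511496.
Each occurs with probability p³ ≈ (0.127)³ ≈ 2.04839e-03.
By linearity: E[X] = C(248, 3)·p³ ≈ 2511496 · 2.04839e-03 ≈ 5144.521.
Since α = 1/2 < 1, p = c/n^{1/2} ≫ 1/n is above the triangle threshold p ~ 1/n. Asymptotically E[X] ~ (c³/6)·n^{3(1−α)} = (2³/6)·n^{1.5} → ∞; triangles are abundant w.h.p.

E[X] ≈ 5144.521; in regime p = Θ(1/n^{1/2}) E[X] diverges (above the triangle threshold p ~ 1/n).


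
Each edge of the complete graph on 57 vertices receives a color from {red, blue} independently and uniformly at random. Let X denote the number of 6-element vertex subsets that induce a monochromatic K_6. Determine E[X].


Let X = Σ_S X_S over the C(57, 6) = 36288252 subsets S of size 6, where X_S = 1 if the K_6 on S is monochromatic.
For a fixed S, the K_6 on S has C(6, 2) = 15 edges. P[all 15 edges red] = (1/2)^15, and likewise for blue, so P[monochromatic] = 2·(1/2)^15 = 2^{1 − 15} = 1/16384.
By linearity: E[X] = C(57, 6) · 2^{1 − 15} = 36288252 · 1/16384 = 9072063/4096.
Numerically: E[X] ≈ 2214.859.

E[X] = C(57,6)·2^(1−C(6,2)) = 9072063/4096 ≈ 2214.859.


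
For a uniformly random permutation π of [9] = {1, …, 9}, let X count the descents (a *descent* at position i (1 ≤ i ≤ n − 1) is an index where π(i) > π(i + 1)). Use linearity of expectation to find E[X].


Write X = Σ X_I over i = 1, …, 8, with X_I the indicator of one descent.
There are 8 indicators.
For each fixed i, the pair (π(i), π(i+1)) is a uniformly random ordered pair of distinct values from {1, …, 9}; by symmetry P[π(i) > π(i+1)] = 1/2.
By linearity: E[X] = 8 · (1/2) = (9 − 1) · (1/2) = 4 ≈ 4.00000.

E[X] = 4 = 4.00000.


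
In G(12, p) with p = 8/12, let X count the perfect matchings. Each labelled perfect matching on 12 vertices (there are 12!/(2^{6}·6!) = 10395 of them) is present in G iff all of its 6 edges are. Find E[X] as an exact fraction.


K_12 has 12!/(2^{6}·6!) = 10395 labelled perfect matchings.
For each such perfect matching H, let X_H = 1 if all 6 edges of H are present in G. Then P[X_H = 1] = p^{6} = (2/3)^{6} = 64/729.
Summing the indicators: E[X] = Σ_H E[X_H] = 10395 · p^{6} = 10395 · 64/729 = 24640/27.
Numerically: E[X] ≈ 913.

E[X] = 10395 · (2/3)^{6} = 24640/27 ≈ 913.


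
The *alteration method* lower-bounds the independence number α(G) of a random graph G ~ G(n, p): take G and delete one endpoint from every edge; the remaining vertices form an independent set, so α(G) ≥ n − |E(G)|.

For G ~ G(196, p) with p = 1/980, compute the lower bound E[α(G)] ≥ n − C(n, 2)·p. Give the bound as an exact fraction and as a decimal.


E[|E(G)|] = C(196, 2)·p = 19110 · (1/980) = 39/2.
E[α(G)] ≥ n − E[|E(G)|] = 196 − 39/2 = 353/2.
Numerically: ≈ 176.500000.
(This is only a lower bound; the true E[α(G)] may be larger.)

E[α(G)] ≥ 353/2 ≈ 176.500000.


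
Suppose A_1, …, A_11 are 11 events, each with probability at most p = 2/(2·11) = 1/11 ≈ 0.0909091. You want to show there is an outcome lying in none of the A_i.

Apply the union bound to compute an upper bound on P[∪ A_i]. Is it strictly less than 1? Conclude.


Union bound: P[∪_{i=1}^{11} A_i] ≤ Σ_i P[A_i] ≤ 11·p = 11·(1/11) = 1.
Numerically: 1 ≈ 1.0000000.
Is 1 < 1? NO.
Since the bound 1 is ≥ 1, the union bound is uninformative here; it does NOT by itself certify existence.

11·p = 1 ≈ 1.0000000; existence NOT certified by the union bound.


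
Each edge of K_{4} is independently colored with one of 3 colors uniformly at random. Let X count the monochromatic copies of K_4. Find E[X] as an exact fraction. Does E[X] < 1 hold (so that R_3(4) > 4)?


E[X] = C(4, 4) · 3^{1 − 6} = 1 · 3^{−5} = 1/243.
As a reduced fraction: E[X] = 1/243 ≈ 0.0041.
Is E[X] < 1? YES.
Since E[X] < 1, there exists a 3-coloring of K_{4} with no monochromatic K_4; hence R_3(4) > 4.

E[X] = 1/243 ≈ 0.0041; E[X] < 1, so R_3(4) > 4.


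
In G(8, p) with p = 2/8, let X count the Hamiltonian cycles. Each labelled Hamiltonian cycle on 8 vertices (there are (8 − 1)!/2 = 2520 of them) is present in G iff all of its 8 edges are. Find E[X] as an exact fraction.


K_8 has (8 − 1)!/2 = 2520 labelled Hamiltonian cycles.
For each such Hamiltonian cycle H, let X_H = 1 if all 8 edges of H are present in G. Then P[X_H = 1] = p^{8} = (1/4)^{8} = 1/65536.
Summing the indicators: E[X] = Σ_H E[X_H] = 2520 · p^{8} = 2520 · 1/65536 = 315/8192.
Numerically: E[X] ≈ 0.0385.

E[X] = 2520 · (1/4)^{8} = 315/8192 ≈ 0.0385.


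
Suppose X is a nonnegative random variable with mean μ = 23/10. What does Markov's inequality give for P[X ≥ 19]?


μ = E[X] = 23/10, a = 19.
Markov: P[X ≥ 19] ≤ μ/a = (23/10)/19 = 23/190.
Numerically: ≈ 0.1211.
(Since a = 19 > μ = 2.3000, the bound 23/190 is < 1 and informative.)

P[X ≥ 19] ≤ 23/190 ≈ 0.1211.


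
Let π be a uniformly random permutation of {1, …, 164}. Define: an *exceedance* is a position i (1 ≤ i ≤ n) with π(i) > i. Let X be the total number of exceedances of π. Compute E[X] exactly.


Write X = Σ_{i=1}^{164} X_i, where X_i = 1_{π(i) > i}.
For each fixed i, π(i) is uniform over {1, …, 164} (marginal of a uniform permutation), so P[π(i) > i] = (n − i)/n. Summing: Σ_{i=1}^{164} (n − i)/n = (0 + 1 + … + 163)/164 = 164(164 − 1)/(2·164) = (164 − 1)/2.
Hence E[X] = Σ_{i=1}^{164} (164 − i)/164 = 163/2 ≈ 81.500000.

E[X] = 163/2 = 81.500000.


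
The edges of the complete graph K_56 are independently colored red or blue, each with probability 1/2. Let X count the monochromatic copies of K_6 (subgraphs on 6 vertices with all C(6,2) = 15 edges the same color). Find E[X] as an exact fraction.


Let X = Σ_S X_S over the C(56, 6) = 32468436 subsets S of size 6, where X_S = 1 if the K_6 on S is monochromatic.
For a fixed S, the K_6 on S has C(6, 2) = 15 edges. P[all 15 edges red] = (1/2)^15, and likewise for blue, so P[monochromatic] = 2·(1/2)^15 = 2^{1 − 15} = 1/16384.
Summing: E[X] = C(56, 6) · 2^{1 − 15} = 32468436 · 1/16384 = 8117109/4096.
Numerically: E[X] ≈ 1981.71606.

E[X] = C(56,6)·2^(1−C(6,2)) = 8117109/4096 ≈ 1981.71606.


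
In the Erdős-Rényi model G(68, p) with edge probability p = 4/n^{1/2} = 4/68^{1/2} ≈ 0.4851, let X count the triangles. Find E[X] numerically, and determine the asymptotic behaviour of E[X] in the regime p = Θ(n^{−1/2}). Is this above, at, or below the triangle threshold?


Number of potential triangles: C(68, 3) = 50116.
Each occurs with probability p³ ≈ (0.4851)³ ≈ 1.141344e-01.
By linearity: E[X] = C(68, 3)·p³ ≈ 50116 · 1.141344e-01 ≈ 5719.9602.
Since α = 1/2 < 1, p = c/n^{1/2} ≫ 1/n is above the triangle threshold p ~ 1/n. Asymptotically E[X] ~ (c³/6)·n^{3(1−α)} = (4³/6)·n^{1.5} → ∞; triangles are abundant w.h.p.

E[X] ≈ 5719.9602; in regime p = Θ(1/n^{1/2}) E[X] diverges (above the triangle threshold p ~ 1/n).


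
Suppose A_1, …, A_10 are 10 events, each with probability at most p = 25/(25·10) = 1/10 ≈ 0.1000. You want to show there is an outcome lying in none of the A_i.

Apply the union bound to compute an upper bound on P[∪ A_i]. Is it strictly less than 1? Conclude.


Union bound: P[∪_{i=1}^{10} A_i] ≤ Σ_i P[A_i] ≤ 10·p = 10·(1/10) = 1.
Numerically: 1 ≈ 1.0000.
Is 1 < 1? NO.
Since the bound 1 is ≥ 1, the union bound is uninformative here; it does NOT by itself certify existence.

10·p = 1 ≈ 1.0000; existence NOT certified by the union bound.


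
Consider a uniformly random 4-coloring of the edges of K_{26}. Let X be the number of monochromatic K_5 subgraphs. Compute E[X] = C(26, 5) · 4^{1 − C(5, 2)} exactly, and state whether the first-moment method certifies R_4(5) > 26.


E[X] = C(26, 5) · 4^{1 − 10} = 65780 · 4^{−9} = 65780/262144.
As a reduced fraction: E[X] = 16445/65536 ≈ 0.250931.
Is E[X] < 1? YES.
Since E[X] < 1, there exists a 4-coloring of K_{26} with no monochromatic K_5; hence R_4(5) > 26.

E[X] = 16445/65536 ≈ 0.250931; E[X] < 1, so R_4(5) > 26.


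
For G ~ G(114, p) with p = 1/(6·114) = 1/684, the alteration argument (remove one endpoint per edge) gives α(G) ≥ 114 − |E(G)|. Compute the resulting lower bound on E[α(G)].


E[|E(G)|] = C(114, 2)·p = 6441 · (1/684) = 113/12.
E[α(G)] ≥ n − E[|E(G)|] = 114 − 113/12 = 1255/12.
Numerically: ≈ 104.583.
(This is only a lower bound; the true E[α(G)] may be larger.)

E[α(G)] ≥ 1255/12 ≈ 104.583.


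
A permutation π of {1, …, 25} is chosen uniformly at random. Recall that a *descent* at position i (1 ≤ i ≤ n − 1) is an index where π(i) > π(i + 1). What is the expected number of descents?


Write X = Σ X_I over i = 1, …, 24, with X_I the indicator of one descent.
There are 24 indicators.
For each fixed i, the pair (π(i), π(i+1)) is a uniformly random ordered pair of distinct values from {1, …, 25}; by symmetry P[π(i) > π(i+1)] = 1/2.
By linearity: E[X] = 24 · (1/2) = (25 − 1) · (1/2) = 12 ≈ 12.00000.

E[X] = 12 = 12.00000.


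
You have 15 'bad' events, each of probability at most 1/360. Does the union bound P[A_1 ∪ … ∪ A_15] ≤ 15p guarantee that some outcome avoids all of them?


Union bound: P[∪_{i=1}^{15} A_i] ≤ Σ_i P[A_i] ≤ 15·p = 15·(1/360) = 1/24.
Numerically: 1/24 ≈ 0.04167.
Is 1/24 < 1? YES.
Since P[∪ A_i] ≤ 1/24 < 1, the complement has P[∩ A_i^c] ≥ 1 − 1/24 = 23/24 > 0, so some outcome avoids every A_i.

15·p = 1/24 ≈ 0.04167; existence CERTIFIED by the union bound.


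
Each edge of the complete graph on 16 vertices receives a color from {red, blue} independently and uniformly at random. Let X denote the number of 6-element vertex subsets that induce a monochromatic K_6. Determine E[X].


Let X = Σ_S X_S over the C(16, 6) = 8008 subsets S of size 6, where X_S = 1 if the K_6 on S is monochromatic.
For a fixed S, the K_6 on S has C(6, 2) = 15 edges. P[all 15 edges red] = (1/2)^15, and likewise for blue, so P[monochromatic] = 2·(1/2)^15 = 2^{1 − 15} = 1/16384.
Summing: E[X] = C(16, 6) · 2^{1 − 15} = 8008 · 1/16384 = 1001/2048.
Numerically: E[X] ≈ 0.488770.

E[X] = C(16,6)·2^(1−C(6,2)) = 1001/2048 ≈ 0.488770.


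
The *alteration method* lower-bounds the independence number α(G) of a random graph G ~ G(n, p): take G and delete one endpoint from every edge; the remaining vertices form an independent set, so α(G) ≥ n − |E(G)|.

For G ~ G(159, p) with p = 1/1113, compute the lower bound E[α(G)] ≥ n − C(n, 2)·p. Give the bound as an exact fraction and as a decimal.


E[|E(G)|] = C(159, 2)·p = 12561 · (1/1113) = 79/7.
E[α(G)] ≥ n − E[|E(G)|] = 159 − 79/7 = 1034/7.
Numerically: ≈ 147.71429.
(This is only a lower bound; the true E[α(G)] may be larger.)

E[α(G)] ≥ 1034/7 ≈ 147.71429.


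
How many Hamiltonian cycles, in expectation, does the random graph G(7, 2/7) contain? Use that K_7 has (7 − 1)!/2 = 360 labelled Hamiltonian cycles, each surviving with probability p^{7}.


K_7 has (7 − 1)!/2 = 360 labelled Hamiltonian cycles.
For each such Hamiltonian cycle H, let X_H = 1 if all 7 edges of H are present in G. Then P[X_H = 1] = p^{7} = (2/7)^{7} = 128/823543.
By linearity of expectation: E[X] = Σ_H E[X_H] = 360 · p^{7} = 360 · 128/823543 = 46080/823543.
Numerically: E[X] ≈ 0.056.

E[X] = 360 · (2/7)^{7} = 46080/823543 ≈ 0.056.


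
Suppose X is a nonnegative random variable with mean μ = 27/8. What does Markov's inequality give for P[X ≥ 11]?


μ = E[X] = 27/8, a = 11.
Markov: P[X ≥ 11] ≤ μ/a = (27/8)/11 = 27/88.
Numerically: ≈ 0.30682.
(Since a = 11 > μ = 3.37500, the bound 27/88 is < 1 and informative.)

P[X ≥ 11] ≤ 27/88 ≈ 0.30682.


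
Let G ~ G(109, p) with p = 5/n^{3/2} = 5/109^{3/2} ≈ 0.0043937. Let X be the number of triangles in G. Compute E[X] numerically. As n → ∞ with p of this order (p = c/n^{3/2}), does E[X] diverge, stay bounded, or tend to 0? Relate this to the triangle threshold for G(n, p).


Number of potential triangles: C(109, 3) = 209934.
Each occurs with probability p³ ≈ (0.0043937)³ ≈ 8.48185360e-08.
By linearity: E[X] = C(109, 3)·p³ ≈ 209934 · 8.48185360e-08 ≈ 0.017806.
Since α = 3/2 > 1, p = c/n^{3/2} = o(1/n) is below the triangle threshold p ~ 1/n. Asymptotically E[X] ~ (c³/6)·n^{3(1−α)} = (5³/6)·n^{-1.5} → 0, so by Markov's inequality G has no triangles w.h.p.

E[X] ≈ 0.017806; in regime p = Θ(1/n^{3/2}) E[X] tends to 0 (below the triangle threshold p ~ 1/n).


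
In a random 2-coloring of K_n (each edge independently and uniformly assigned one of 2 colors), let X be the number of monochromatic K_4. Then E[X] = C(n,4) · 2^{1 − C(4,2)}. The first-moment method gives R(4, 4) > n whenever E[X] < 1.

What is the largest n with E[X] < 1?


We need C(n, 4) · 2^{1 − 6} < 1, i.e. C(n, 4) < 2^{6 − 1} = 32.
Check values of n near the boundary:
  n = 4: C(4, 4) = 1; 1 < 32? YES
  n = 5: C(5, 4) = 5; 5 < 32? YES
  n = 6: C(6, 4) = 15; 15 < 32? YES
  n = 7: C(7, 4) = 35; 35 < 32? NO
  n = 8: C(8, 4) = 70; 70 < 32? NO
The largest n with C(n, 4) < 32 is n = 6 (where E[X] = 15/32 ≈ 0.46875). Hence R(4, 4) > 6, i.e. R(4, 4) ≥ 7.

Largest n = 6; hence R(4, 4) > 6.


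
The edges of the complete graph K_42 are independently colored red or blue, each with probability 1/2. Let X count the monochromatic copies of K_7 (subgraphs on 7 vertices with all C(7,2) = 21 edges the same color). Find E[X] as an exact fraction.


Let X = Σ_S X_S over the C(42, 7) = 26978328 subsets S of size 7, where X_S = 1 if the K_7 on S is monochromatic.
For a fixed S, the K_7 on S has C(7, 2) = 21 edges. P[all 21 edges red] = (1/2)^21, and likewise for blue, so P[monochromatic] = 2·(1/2)^21 = 2^{1 − 21} = 1/1048576.
Summing: E[X] = C(42, 7) · 2^{1 − 21} = 26978328 · 1/1048576 = 3372291/131072.
Numerically: E[X] ≈ 25.729.

E[X] = C(42,7)·2^(1−C(7,2)) = 3372291/131072 ≈ 25.729.


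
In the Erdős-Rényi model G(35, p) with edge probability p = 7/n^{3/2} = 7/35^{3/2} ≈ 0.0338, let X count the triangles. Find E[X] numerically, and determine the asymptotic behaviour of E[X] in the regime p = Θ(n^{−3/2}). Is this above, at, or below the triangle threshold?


Number of potential triangles: C(35, 3) = 6545.
Each occurs with probability p³ ≈ (0.0338)³ ≈ 3.86356e-05.
By linearity: E[X] = C(35, 3)·p³ ≈ 6545 · 3.86356e-05 ≈ 0.253.
Since α = 3/2 > 1, p = c/n^{3/2} = o(1/n) is below the triangle threshold p ~ 1/n. Asymptotically E[X] ~ (c³/6)·n^{3(1−α)} = (7³/6)·n^{-1.5} → 0, so by Markov's inequality G has no triangles w.h.p.

E[X] ≈ 0.253; in regime p = Θ(1/n^{3/2}) E[X] tends to 0 (below the triangle threshold p ~ 1/n).


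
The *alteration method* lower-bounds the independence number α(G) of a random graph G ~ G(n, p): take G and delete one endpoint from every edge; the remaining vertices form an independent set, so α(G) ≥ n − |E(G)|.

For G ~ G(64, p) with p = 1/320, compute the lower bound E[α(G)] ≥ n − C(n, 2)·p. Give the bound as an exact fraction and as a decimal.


E[|E(G)|] = C(64, 2)·p = 2016 · (1/320) = 63/10.
E[α(G)] ≥ n − E[|E(G)|] = 64 − 63/10 = 577/10.
Numerically: ≈ 57.700000.
(This is only a lower bound; the true E[α(G)] may be larger.)

E[α(G)] ≥ 577/10 ≈ 57.700000.


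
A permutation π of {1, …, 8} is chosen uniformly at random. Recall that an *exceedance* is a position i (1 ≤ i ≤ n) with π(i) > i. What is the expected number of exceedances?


Write X = Σ_{i=1}^{8} X_i, where X_i = 1_{π(i) > i}.
For each fixed i, π(i) is uniform over {1, …, 8} (marginal of a uniform permutation), so P[π(i) > i] = (n − i)/n. Summing: Σ_{i=1}^{8} (n − i)/n = (0 + 1 + … + 7)/8 = 8(8 − 1)/(2·8) = (8 − 1)/2.
Hence E[X] = Σ_{i=1}^{8} (8 − i)/8 = 7/2 ≈ 3.500.

E[X] = 7/2 = 3.500.


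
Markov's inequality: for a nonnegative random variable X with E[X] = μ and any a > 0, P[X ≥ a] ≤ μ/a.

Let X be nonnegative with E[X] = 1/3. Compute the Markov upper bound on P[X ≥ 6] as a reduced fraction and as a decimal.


μ = E[X] = 1/3, a = 6.
Markov: P[X ≥ 6] ≤ μ/a = (1/3)/6 = 1/18.
Numerically: ≈ 0.05556.
(Since a = 6 > μ = 0.33333, the bound 1/18 is < 1 and informative.)

P[X ≥ 6] ≤ 1/18 ≈ 0.05556.


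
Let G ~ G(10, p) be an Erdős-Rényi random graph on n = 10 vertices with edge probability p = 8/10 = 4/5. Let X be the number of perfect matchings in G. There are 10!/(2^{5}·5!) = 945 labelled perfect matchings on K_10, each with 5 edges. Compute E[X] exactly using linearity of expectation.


K_10 has 10!/(2^{5}·5!) = 945 labelled perfect matchings.
For each such perfect matching H, let X_H = 1 if all 5 edges of H are present in G. Then P[X_H = 1] = p^{5} = (4/5)^{5} = 1024/3125.
By linearity of expectation: E[X] = Σ_H E[X_H] = 945 · p^{5} = 945 · 1024/3125 = 193536/625.
Numerically: E[X] ≈ 310.

E[X] = 945 · (4/5)^{5} = 193536/625 ≈ 310.


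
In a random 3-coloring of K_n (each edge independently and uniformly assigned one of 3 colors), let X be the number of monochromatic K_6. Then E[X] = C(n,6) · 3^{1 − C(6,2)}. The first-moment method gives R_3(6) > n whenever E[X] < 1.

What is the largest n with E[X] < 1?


We need C(n, 6) · 3^{1 − 15} < 1, i.e. C(n, 6) < 3^{15 − 1} = 4782969.
Check values of n near the boundary:
  n = 38: C(38, 6) = 2760681; 2760681 < 4782969? YES
  n = 39: C(39, 6) = 3262623; 3262623 < 4782969? YES
  n = 40: C(40, 6) = 3838380; 3838380 < 4782969? YES
  n = 41: C(41, 6) = 4496388; 4496388 < 4782969? YES
  n = 42: C(42, 6) = 5245786; 5245786 < 4782969? NO
  n = 43: C(43, 6) = 6096454; 6096454 < 4782969? NO
  n = 44: C(44, 6) = 7059052; 7059052 < 4782969? NO
The largest n with C(n, 6) < 4782969 is n = 41 (where E[X] = 1498796/1594323 ≈ 0.940083). Hence R_3(6) > 41, i.e. R_3(6) ≥ 42.

Largest n = 41; hence R_3(6) > 41.


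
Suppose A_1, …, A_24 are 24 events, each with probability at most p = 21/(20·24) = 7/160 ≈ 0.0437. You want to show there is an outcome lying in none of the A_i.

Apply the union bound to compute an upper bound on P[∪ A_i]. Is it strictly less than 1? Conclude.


Union bound: P[∪_{i=1}^{24} A_i] ≤ Σ_i P[A_i] ≤ 24·p = 24·(7/160) = 21/20.
Numerically: 21/20 ≈ 1.0500.
Is 21/20 < 1? NO.
Since the bound 21/20 is ≥ 1, the union bound is uninformative here; it does NOT by itself certify existence.

24·p = 21/20 ≈ 1.0500; existence NOT certified by the union bound.


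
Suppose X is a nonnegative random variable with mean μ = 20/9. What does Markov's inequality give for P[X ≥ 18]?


μ = E[X] = 20/9, a = 18.
Markov: P[X ≥ 18] ≤ μ/a = (20/9)/18 = 10/81.
Numerically: ≈ 0.12346.
(Since a = 18 > μ = 2.22222, the bound 10/81 is < 1 and informative.)

P[X ≥ 18] ≤ 10/81 ≈ 0.12346.


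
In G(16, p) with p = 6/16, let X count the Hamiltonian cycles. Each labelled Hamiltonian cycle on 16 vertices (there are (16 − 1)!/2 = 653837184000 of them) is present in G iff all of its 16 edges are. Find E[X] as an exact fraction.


K_16 has (16 − 1)!/2 = 653837184000 labelled Hamiltonian cycles.
For each such Hamiltonian cycle H, let X_H = 1 if all 16 edges of H are present in G. Then P[X_H = 1] = p^{16} = (3/8)^{16} = 43046721/281474976710656.
Summing the indicators: E[X] = Σ_H E[X_H] = 653837184000 · p^{16} = 653837184000 · 43046721/281474976710656 = 27485885585032875/274877906944.
Numerically: E[X] ≈ 99993.

E[X] = 653837184000 · (3/8)^{16} = 27485885585032875/274877906944 ≈ 99993.


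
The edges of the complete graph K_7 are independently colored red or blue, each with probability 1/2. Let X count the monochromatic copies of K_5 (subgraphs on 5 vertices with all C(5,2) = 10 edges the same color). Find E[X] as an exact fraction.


Let X = Σ_S X_S over the C(7, 5) = 21 subsets S of size 5, where X_S = 1 if the K_5 on S is monochromatic.
For a fixed S, the K_5 on S has C(5, 2) = 10 edges. P[all 10 edges red] = (1/2)^10, and likewise for blue, so P[monochromatic] = 2·(1/2)^10 = 2^{1 − 10} = 1/512.
By linearity: E[X] = C(7, 5) · 2^{1 − 10} = 21 · 1/512 = 21/512.
Numerically: E[X] ≈ 0.0410.

E[X] = C(7,5)·2^(1−C(5,2)) = 21/512 ≈ 0.0410.


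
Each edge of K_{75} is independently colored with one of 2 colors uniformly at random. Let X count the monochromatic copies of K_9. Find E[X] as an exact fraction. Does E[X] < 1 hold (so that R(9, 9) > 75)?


E[X] = C(75, 9) · 2^{1 − 36} = 125595622175 · 2^{−35} = 125595622175/34359738368.
As a reduced fraction: E[X] = 125595622175/34359738368 ≈ 3.6553137.
Is E[X] < 1? NO.
Since E[X] ≥ 1, the first-moment bound is inconclusive at n = 75; it does NOT by itself certify R(9, 9) > 75.

E[X] = 125595622175/34359738368 ≈ 3.6553137; E[X] ≥ 1; first-moment method inconclusive here.


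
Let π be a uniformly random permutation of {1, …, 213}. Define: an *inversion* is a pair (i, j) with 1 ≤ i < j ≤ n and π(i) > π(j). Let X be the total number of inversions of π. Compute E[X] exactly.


Write X = Σ X_I over the C(213, 2) = 22578 pairs i < j, with X_I the indicator of one inversion.
There are 22578 indicators.
For each fixed pair i < j, the values π(i) and π(j) are two distinct elements of {1, …, 213} in uniformly random order; by symmetry P[π(i) > π(j)] = 1/2.
By linearity: E[X] = 22578 · (1/2) = C(213, 2) · (1/2) = 22578/2 = 11289 ≈ 11289.000.

E[X] = 11289 = 11289.000.


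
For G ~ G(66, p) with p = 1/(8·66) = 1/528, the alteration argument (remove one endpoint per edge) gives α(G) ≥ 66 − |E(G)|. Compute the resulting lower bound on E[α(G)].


E[|E(G)|] = C(66, 2)·p = 2145 · (1/528) = 65/16.
E[α(G)] ≥ n − E[|E(G)|] = 66 − 65/16 = 991/16.
Numerically: ≈ 61.9375.
(This is only a lower bound; the true E[α(G)] may be larger.)

E[α(G)] ≥ 991/16 ≈ 61.9375.


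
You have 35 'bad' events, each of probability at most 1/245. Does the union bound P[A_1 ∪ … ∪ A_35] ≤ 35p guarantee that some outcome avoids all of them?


Union bound: P[∪_{i=1}^{35} A_i] ≤ Σ_i P[A_i] ≤ 35·p = 35·(1/245) = 1/7.
Numerically: 1/7 ≈ 0.14286.
Is 1/7 < 1? YES.
Since P[∪ A_i] ≤ 1/7 < 1, the complement has P[∩ A_i^c] ≥ 1 − 1/7 = 6/7 > 0, so some outcome avoids every A_i.

35·p = 1/7 ≈ 0.14286; existence CERTIFIED by the union bound.


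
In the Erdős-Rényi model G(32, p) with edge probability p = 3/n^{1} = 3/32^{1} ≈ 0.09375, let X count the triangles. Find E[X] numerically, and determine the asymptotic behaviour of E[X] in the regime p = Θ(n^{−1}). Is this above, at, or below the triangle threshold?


Number of potential triangles: C(32, 3) = 4960.
Each occurs with probability p³ ≈ (0.09375)³ ≈ 8.2397461e-04.
By linearity: E[X] = C(32, 3)·p³ ≈ 4960 · 8.2397461e-04 ≈ 4.08691.
Here α = 1, so p = 3/n is exactly at the triangle threshold p ~ 1/n. Asymptotically E[X] → c³/6 = 3³/6 = 9/2 ≈ 4.50000, a bounded constant. In this regime the triangle count is asymptotically Poisson(c³/6).

E[X] ≈ 4.08691; in regime p = Θ(1/n^{1}) E[X] stays bounded (at the triangle threshold p ~ 1/n).


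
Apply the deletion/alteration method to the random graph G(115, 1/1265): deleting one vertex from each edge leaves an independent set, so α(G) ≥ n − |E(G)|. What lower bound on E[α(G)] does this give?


E[|E(G)|] = C(115, 2)·p = 6555 · (1/1265) = 57/11.
E[α(G)] ≥ n − E[|E(G)|] = 115 − 57/11 = 1208/11.
Numerically: ≈ 109.8182.
(This is only a lower bound; the true E[α(G)] may be larger.)

E[α(G)] ≥ 1208/11 ≈ 109.8182.


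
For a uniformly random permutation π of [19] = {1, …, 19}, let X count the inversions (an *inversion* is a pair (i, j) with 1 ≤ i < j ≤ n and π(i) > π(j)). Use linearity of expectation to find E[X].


Write X = Σ X_I over the C(19, 2) = 171 pairs i < j, with X_I the indicator of one inversion.
There are 171 indicators.
For each fixed pair i < j, the values π(i) and π(j) are two distinct elements of {1, …, 19} in uniformly random order; by symmetry P[π(i) > π(j)] = 1/2.
By linearity: E[X] = 171 · (1/2) = C(19, 2) · (1/2) = 171/2 = 171/2 ≈ 85.5000.

E[X] = 171/2 = 85.5000.


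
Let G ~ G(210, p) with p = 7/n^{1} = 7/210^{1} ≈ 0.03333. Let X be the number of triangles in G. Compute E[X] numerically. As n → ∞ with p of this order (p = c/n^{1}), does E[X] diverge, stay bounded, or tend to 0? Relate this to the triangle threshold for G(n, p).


Number of potential triangles: C(210, 3) = 1521520.
Each occurs with probability p³ ≈ (0.03333)³ ≈ 3.703704e-05.
By linearity: E[X] = C(210, 3)·p³ ≈ 1521520 · 3.703704e-05 ≈ 56.3526.
Here α = 1, so p = 7/n is exactly at the triangle threshold p ~ 1/n. Asymptotically E[X] → c³/6 = 7³/6 = 343/6 ≈ 57.1667, a bounded constant. In this regime the triangle count is asymptotically Poisson(c³/6).

E[X] ≈ 56.3526; in regime p = Θ(1/n^{1}) E[X] stays bounded (at the triangle threshold p ~ 1/n).


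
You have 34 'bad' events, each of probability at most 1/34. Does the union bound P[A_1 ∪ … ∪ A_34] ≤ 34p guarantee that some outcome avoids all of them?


Union bound: P[∪_{i=1}^{34} A_i] ≤ Σ_i P[A_i] ≤ 34·p = 34·(1/34) = 1.
Numerically: 1 ≈ 1.0000000.
Is 1 < 1? NO.
Since the bound 1 is ≥ 1, the union bound is uninformative here; it does NOT by itself certify existence.

34·p = 1 ≈ 1.0000000; existence NOT certified by the union bound.


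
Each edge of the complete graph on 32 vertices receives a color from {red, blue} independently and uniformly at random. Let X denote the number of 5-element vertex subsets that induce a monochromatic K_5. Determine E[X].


Let X = Σ_S X_S over the C(32, 5) = 201376 subsets S of size 5, where X_S = 1 if the K_5 on S is monochromatic.
For a fixed S, the K_5 on S has C(5, 2) = 10 edges. P[all 10 edges red] = (1/2)^10, and likewise for blue, so P[monochromatic] = 2·(1/2)^10 = 2^{1 − 10} = 1/512.
Summing: E[X] = C(32, 5) · 2^{1 − 10} = 201376 · 1/512 = 6293/16.
Numerically: E[X] ≈ 393.312500.

E[X] = C(32,5)·2^(1−C(5,2)) = 6293/16 ≈ 393.312500.


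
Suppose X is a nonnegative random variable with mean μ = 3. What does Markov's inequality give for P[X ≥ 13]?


μ = E[X] = 3, a = 13.
Markov: P[X ≥ 13] ≤ μ/a = (3)/13 = 3/13.
Numerically: ≈ 0.231.
(Since a = 13 > μ = 3.000, the bound 3/13 is < 1 and informative.)

P[X ≥ 13] ≤ 3/13 ≈ 0.231.


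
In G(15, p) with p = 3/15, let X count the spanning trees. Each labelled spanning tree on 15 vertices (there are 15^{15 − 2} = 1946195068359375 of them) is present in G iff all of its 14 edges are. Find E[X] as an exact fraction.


K_15 has 15^{15 − 2} = 1946195068359375 labelled spanning trees.
For each such spanning tree H, let X_H = 1 if all 14 edges of H are present in G. Then P[X_H = 1] = p^{14} = (1/5)^{14} = 1/6103515625.
Summing the indicators: E[X] = Σ_H E[X_H] = 1946195068359375 · p^{14} = 1946195068359375 · 1/6103515625 = 1594323/5.
Numerically: E[X] ≈ 318865.

E[X] = 1946195068359375 · (1/5)^{14} = 1594323/5 ≈ 318865.


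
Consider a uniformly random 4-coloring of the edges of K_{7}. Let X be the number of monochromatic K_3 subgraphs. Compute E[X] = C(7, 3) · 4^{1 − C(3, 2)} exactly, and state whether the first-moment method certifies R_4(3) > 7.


E[X] = C(7, 3) · 4^{1 − 3} = 35 · 4^{−2} = 35/16.
As a reduced fraction: E[X] = 35/16 ≈ 2.1875000.
Is E[X] < 1? NO.
Since E[X] ≥ 1, the first-moment bound is inconclusive at n = 7; it does NOT by itself certify R_4(3) > 7.

E[X] = 35/16 ≈ 2.1875000; E[X] ≥ 1; first-moment method inconclusive here.


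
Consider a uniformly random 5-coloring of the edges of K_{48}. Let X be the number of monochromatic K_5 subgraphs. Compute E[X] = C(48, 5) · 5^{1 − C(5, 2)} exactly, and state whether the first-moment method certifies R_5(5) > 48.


E[X] = C(48, 5) · 5^{1 − 10} = 1712304 · 5^{−9} = 1712304/1953125.
As a reduced fraction: E[X] = 1712304/1953125 ≈ 0.8766996.
Is E[X] < 1? YES.
Since E[X] < 1, there exists a 5-coloring of K_{48} with no monochromatic K_5; hence R_5(5) > 48.

E[X] = 1712304/1953125 ≈ 0.8766996; E[X] < 1, so R_5(5) > 48.


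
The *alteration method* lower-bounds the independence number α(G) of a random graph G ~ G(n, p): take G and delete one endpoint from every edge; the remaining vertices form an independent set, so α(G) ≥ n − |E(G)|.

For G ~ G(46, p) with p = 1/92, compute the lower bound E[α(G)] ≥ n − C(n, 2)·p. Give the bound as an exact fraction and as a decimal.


E[|E(G)|] = C(46, 2)·p = 1035 · (1/92) = 45/4.
E[α(G)] ≥ n − E[|E(G)|] = 46 − 45/4 = 139/4.
Numerically: ≈ 34.750000.
(This is only a lower bound; the true E[α(G)] may be larger.)

E[α(G)] ≥ 139/4 ≈ 34.750000.


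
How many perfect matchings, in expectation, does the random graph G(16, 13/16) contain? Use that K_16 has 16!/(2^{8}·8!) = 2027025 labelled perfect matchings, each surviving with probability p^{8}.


K_16 has 16!/(2^{8}·8!) = 2027025 labelled perfect matchings.
For each such perfect matching H, let X_H = 1 if all 8 edges of H are present in G. Then P[X_H = 1] = p^{8} = (13/16)^{8} = 815730721/4294967296.
By linearity: E[X] = Σ_H E[X_H] = 2027025 · p^{8} = 2027025 · 815730721/4294967296 = 1653506564735025/4294967296.
Numerically: E[X] ≈ 3.8499e+05.

E[X] = 2027025 · (13/16)^{8} = 1653506564735025/4294967296 ≈ 3.8499e+05.
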